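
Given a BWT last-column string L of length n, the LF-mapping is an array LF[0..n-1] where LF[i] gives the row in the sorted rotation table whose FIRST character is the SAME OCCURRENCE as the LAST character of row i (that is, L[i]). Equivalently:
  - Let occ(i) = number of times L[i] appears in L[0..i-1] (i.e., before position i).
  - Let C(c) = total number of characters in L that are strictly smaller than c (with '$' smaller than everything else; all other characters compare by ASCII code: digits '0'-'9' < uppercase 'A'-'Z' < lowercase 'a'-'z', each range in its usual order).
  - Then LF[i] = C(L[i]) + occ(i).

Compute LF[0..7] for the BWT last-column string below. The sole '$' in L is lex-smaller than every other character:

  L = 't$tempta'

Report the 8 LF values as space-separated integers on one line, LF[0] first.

Char counts: '$':1, 'a':1, 'e':1, 'm':1, 'p':1, 't':3
C (first-col start): C('$')=0, C('a')=1, C('e')=2, C('m')=3, C('p')=4, C('t')=5
L[0]='t': occ=0, LF[0]=C('t')+0=5+0=5
L[1]='$': occ=0, LF[1]=C('$')+0=0+0=0
L[2]='t': occ=1, LF[2]=C('t')+1=5+1=6
L[3]='e': occ=0, LF[3]=C('e')+0=2+0=2
L[4]='m': occ=0, LF[4]=C('m')+0=3+0=3
L[5]='p': occ=0, LF[5]=C('p')+0=4+0=4
L[6]='t': occ=2, LF[6]=C('t')+2=5+2=7
L[7]='a': occ=0, LF[7]=C('a')+0=1+0=1

Answer: 5 0 6 2 3 4 7 1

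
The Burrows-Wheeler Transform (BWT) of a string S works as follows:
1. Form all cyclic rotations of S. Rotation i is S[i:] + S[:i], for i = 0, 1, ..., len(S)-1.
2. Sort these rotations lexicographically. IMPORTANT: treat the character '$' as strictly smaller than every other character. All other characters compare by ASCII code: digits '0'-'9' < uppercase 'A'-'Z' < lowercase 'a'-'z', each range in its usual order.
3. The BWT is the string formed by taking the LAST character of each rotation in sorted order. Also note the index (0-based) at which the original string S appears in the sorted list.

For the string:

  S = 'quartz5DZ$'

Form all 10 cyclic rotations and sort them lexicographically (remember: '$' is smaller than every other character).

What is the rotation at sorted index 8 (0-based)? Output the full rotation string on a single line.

Answer: uartz5DZ$q

Derivation:
All 10 rotations (rotation i = S[i:]+S[:i]):
  rot[0] = quartz5DZ$
  rot[1] = uartz5DZ$q
  rot[2] = artz5DZ$qu
  rot[3] = rtz5DZ$qua
  rot[4] = tz5DZ$quar
  rot[5] = z5DZ$quart
  rot[6] = 5DZ$quartz
  rot[7] = DZ$quartz5
  rot[8] = Z$quartz5D
  rot[9] = $quartz5DZ
Sorted (with $ < everything):
  sorted[0] = $quartz5DZ
  sorted[1] = 5DZ$quartz
  sorted[2] = DZ$quartz5
  sorted[3] = Z$quartz5D
  sorted[4] = artz5DZ$qu
  sorted[5] = quartz5DZ$
  sorted[6] = rtz5DZ$qua
  sorted[7] = tz5DZ$quar
  sorted[8] = uartz5DZ$q
  sorted[9] = z5DZ$quart
sorted[8] = uartz5DZ$q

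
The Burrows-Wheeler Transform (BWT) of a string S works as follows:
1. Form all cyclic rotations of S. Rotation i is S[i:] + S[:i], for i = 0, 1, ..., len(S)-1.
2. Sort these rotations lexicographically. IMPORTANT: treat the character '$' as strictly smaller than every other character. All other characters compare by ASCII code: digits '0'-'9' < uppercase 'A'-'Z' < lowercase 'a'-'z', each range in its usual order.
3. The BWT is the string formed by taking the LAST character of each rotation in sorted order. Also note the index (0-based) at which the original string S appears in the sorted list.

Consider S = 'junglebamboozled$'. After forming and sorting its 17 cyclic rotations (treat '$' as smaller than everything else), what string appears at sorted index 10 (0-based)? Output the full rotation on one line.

All 17 rotations (rotation i = S[i:]+S[:i]):
  rot[0] = junglebamboozled$
  rot[1] = unglebamboozled$j
  rot[2] = nglebamboozled$ju
  rot[3] = glebamboozled$jun
  rot[4] = lebamboozled$jung
  rot[5] = ebamboozled$jungl
  rot[6] = bamboozled$jungle
  rot[7] = amboozled$jungleb
  rot[8] = mboozled$jungleba
  rot[9] = boozled$junglebam
  rot[10] = oozled$junglebamb
  rot[11] = ozled$junglebambo
  rot[12] = zled$junglebamboo
  rot[13] = led$junglebambooz
  rot[14] = ed$junglebamboozl
  rot[15] = d$junglebamboozle
  rot[16] = $junglebamboozled
Sorted (with $ < everything):
  sorted[0] = $junglebamboozled
  sorted[1] = amboozled$jungleb
  sorted[2] = bamboozled$jungle
  sorted[3] = boozled$junglebam
  sorted[4] = d$junglebamboozle
  sorted[5] = ebamboozled$jungl
  sorted[6] = ed$junglebamboozl
  sorted[7] = glebamboozled$jun
  sorted[8] = junglebamboozled$
  sorted[9] = lebamboozled$jung
  sorted[10] = led$junglebambooz
  sorted[11] = mboozled$jungleba
  sorted[12] = nglebamboozled$ju
  sorted[13] = oozled$junglebamb
  sorted[14] = ozled$junglebambo
  sorted[15] = unglebamboozled$j
  sorted[16] = zled$junglebamboo
sorted[10] = led$junglebambooz

Answer: led$junglebambooz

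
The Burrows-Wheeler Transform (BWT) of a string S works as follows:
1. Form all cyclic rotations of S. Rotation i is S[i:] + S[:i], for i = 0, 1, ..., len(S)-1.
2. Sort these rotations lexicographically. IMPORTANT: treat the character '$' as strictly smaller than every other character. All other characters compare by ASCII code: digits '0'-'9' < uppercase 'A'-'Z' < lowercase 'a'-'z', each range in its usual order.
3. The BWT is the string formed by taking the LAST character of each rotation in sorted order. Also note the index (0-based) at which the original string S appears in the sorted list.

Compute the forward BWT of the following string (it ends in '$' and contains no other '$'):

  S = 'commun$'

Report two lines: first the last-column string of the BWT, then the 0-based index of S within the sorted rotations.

All 7 rotations (rotation i = S[i:]+S[:i]):
  rot[0] = commun$
  rot[1] = ommun$c
  rot[2] = mmun$co
  rot[3] = mun$com
  rot[4] = un$comm
  rot[5] = n$commu
  rot[6] = $commun
Sorted (with $ < everything):
  sorted[0] = $commun  (last char: 'n')
  sorted[1] = commun$  (last char: '$')
  sorted[2] = mmun$co  (last char: 'o')
  sorted[3] = mun$com  (last char: 'm')
  sorted[4] = n$commu  (last char: 'u')
  sorted[5] = ommun$c  (last char: 'c')
  sorted[6] = un$comm  (last char: 'm')
Last column: n$omucm
Original string S is at sorted index 1

Answer: n$omucm
1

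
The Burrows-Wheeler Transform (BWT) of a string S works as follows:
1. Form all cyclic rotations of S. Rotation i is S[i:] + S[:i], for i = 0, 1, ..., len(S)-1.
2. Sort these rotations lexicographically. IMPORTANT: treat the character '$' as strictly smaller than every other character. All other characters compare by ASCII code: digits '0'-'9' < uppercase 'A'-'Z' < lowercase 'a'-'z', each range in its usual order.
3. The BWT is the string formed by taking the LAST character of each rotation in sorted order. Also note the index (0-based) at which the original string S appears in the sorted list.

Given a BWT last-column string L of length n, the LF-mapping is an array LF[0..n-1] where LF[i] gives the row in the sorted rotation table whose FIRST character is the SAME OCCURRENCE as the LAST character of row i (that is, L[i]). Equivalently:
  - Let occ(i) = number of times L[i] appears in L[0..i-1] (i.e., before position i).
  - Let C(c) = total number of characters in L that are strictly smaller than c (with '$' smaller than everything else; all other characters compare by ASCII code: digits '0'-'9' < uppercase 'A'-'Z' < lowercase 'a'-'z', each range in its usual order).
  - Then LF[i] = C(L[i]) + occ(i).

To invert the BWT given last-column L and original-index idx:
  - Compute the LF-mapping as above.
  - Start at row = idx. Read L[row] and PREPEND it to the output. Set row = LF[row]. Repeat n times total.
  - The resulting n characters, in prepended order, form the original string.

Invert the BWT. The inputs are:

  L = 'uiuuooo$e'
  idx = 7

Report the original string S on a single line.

LF mapping: 6 2 7 8 3 4 5 0 1
Walk LF starting at row 7, prepending L[row]:
  step 1: row=7, L[7]='$', prepend. Next row=LF[7]=0
  step 2: row=0, L[0]='u', prepend. Next row=LF[0]=6
  step 3: row=6, L[6]='o', prepend. Next row=LF[6]=5
  step 4: row=5, L[5]='o', prepend. Next row=LF[5]=4
  step 5: row=4, L[4]='o', prepend. Next row=LF[4]=3
  step 6: row=3, L[3]='u', prepend. Next row=LF[3]=8
  step 7: row=8, L[8]='e', prepend. Next row=LF[8]=1
  step 8: row=1, L[1]='i', prepend. Next row=LF[1]=2
  step 9: row=2, L[2]='u', prepend. Next row=LF[2]=7
Reversed output: uieuooou$

Answer: uieuooou$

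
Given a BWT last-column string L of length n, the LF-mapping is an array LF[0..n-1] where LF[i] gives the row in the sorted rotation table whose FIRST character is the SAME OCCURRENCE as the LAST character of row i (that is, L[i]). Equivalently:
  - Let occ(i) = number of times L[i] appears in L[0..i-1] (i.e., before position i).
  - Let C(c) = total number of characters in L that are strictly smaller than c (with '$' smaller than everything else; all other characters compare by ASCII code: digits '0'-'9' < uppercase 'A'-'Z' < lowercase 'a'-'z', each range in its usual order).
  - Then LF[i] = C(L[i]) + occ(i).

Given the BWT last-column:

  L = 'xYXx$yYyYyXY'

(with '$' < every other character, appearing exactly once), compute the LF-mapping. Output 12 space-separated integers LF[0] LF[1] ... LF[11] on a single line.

Answer: 7 3 1 8 0 9 4 10 5 11 2 6

Derivation:
Char counts: '$':1, 'X':2, 'Y':4, 'x':2, 'y':3
C (first-col start): C('$')=0, C('X')=1, C('Y')=3, C('x')=7, C('y')=9
L[0]='x': occ=0, LF[0]=C('x')+0=7+0=7
L[1]='Y': occ=0, LF[1]=C('Y')+0=3+0=3
L[2]='X': occ=0, LF[2]=C('X')+0=1+0=1
L[3]='x': occ=1, LF[3]=C('x')+1=7+1=8
L[4]='$': occ=0, LF[4]=C('$')+0=0+0=0
L[5]='y': occ=0, LF[5]=C('y')+0=9+0=9
L[6]='Y': occ=1, LF[6]=C('Y')+1=3+1=4
L[7]='y': occ=1, LF[7]=C('y')+1=9+1=10
L[8]='Y': occ=2, LF[8]=C('Y')+2=3+2=5
L[9]='y': occ=2, LF[9]=C('y')+2=9+2=11
L[10]='X': occ=1, LF[10]=C('X')+1=1+1=2
L[11]='Y': occ=3, LF[11]=C('Y')+3=3+3=6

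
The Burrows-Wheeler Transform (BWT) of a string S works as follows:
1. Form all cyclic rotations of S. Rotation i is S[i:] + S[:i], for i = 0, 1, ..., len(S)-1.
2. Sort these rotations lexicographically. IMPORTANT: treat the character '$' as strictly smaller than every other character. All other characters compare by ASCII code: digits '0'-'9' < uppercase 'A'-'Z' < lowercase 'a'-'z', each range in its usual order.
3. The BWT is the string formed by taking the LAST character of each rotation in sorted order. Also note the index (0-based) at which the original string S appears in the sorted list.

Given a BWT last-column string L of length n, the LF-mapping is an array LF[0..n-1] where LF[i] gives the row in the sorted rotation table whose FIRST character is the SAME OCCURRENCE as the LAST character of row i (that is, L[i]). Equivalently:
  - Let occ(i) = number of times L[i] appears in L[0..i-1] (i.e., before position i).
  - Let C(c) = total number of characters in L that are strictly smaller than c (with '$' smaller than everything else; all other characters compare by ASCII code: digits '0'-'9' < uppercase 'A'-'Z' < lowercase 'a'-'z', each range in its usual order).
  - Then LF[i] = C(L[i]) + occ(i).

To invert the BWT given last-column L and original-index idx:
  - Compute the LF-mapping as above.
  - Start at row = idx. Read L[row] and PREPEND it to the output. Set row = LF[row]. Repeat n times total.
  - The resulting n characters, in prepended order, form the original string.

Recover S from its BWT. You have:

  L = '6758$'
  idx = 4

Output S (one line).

Answer: 8756$

Derivation:
LF mapping: 2 3 1 4 0
Walk LF starting at row 4, prepending L[row]:
  step 1: row=4, L[4]='$', prepend. Next row=LF[4]=0
  step 2: row=0, L[0]='6', prepend. Next row=LF[0]=2
  step 3: row=2, L[2]='5', prepend. Next row=LF[2]=1
  step 4: row=1, L[1]='7', prepend. Next row=LF[1]=3
  step 5: row=3, L[3]='8', prepend. Next row=LF[3]=4
Reversed output: 8756$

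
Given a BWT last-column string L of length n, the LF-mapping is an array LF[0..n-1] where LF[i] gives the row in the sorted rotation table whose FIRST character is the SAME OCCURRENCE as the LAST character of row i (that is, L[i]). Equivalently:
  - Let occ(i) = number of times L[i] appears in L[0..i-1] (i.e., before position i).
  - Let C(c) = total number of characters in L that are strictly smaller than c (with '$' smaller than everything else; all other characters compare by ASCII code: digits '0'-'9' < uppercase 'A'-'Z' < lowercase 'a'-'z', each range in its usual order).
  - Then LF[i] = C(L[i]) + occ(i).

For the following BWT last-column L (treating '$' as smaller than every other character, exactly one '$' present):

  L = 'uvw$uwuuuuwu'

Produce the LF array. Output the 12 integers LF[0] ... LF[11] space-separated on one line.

Char counts: '$':1, 'u':7, 'v':1, 'w':3
C (first-col start): C('$')=0, C('u')=1, C('v')=8, C('w')=9
L[0]='u': occ=0, LF[0]=C('u')+0=1+0=1
L[1]='v': occ=0, LF[1]=C('v')+0=8+0=8
L[2]='w': occ=0, LF[2]=C('w')+0=9+0=9
L[3]='$': occ=0, LF[3]=C('$')+0=0+0=0
L[4]='u': occ=1, LF[4]=C('u')+1=1+1=2
L[5]='w': occ=1, LF[5]=C('w')+1=9+1=10
L[6]='u': occ=2, LF[6]=C('u')+2=1+2=3
L[7]='u': occ=3, LF[7]=C('u')+3=1+3=4
L[8]='u': occ=4, LF[8]=C('u')+4=1+4=5
L[9]='u': occ=5, LF[9]=C('u')+5=1+5=6
L[10]='w': occ=2, LF[10]=C('w')+2=9+2=11
L[11]='u': occ=6, LF[11]=C('u')+6=1+6=7

Answer: 1 8 9 0 2 10 3 4 5 6 11 7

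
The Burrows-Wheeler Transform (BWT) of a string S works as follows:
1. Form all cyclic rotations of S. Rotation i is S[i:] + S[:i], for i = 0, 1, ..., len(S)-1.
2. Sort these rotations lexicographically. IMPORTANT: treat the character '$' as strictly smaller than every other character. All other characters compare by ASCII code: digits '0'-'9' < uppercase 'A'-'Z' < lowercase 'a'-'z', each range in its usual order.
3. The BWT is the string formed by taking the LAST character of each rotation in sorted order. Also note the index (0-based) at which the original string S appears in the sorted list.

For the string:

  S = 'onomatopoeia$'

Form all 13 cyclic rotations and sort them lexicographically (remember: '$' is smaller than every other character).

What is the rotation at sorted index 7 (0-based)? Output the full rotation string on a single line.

Answer: oeia$onomatop

Derivation:
All 13 rotations (rotation i = S[i:]+S[:i]):
  rot[0] = onomatopoeia$
  rot[1] = nomatopoeia$o
  rot[2] = omatopoeia$on
  rot[3] = matopoeia$ono
  rot[4] = atopoeia$onom
  rot[5] = topoeia$onoma
  rot[6] = opoeia$onomat
  rot[7] = poeia$onomato
  rot[8] = oeia$onomatop
  rot[9] = eia$onomatopo
  rot[10] = ia$onomatopoe
  rot[11] = a$onomatopoei
  rot[12] = $onomatopoeia
Sorted (with $ < everything):
  sorted[0] = $onomatopoeia
  sorted[1] = a$onomatopoei
  sorted[2] = atopoeia$onom
  sorted[3] = eia$onomatopo
  sorted[4] = ia$onomatopoe
  sorted[5] = matopoeia$ono
  sorted[6] = nomatopoeia$o
  sorted[7] = oeia$onomatop
  sorted[8] = omatopoeia$on
  sorted[9] = onomatopoeia$
  sorted[10] = opoeia$onomat
  sorted[11] = poeia$onomato
  sorted[12] = topoeia$onoma
sorted[7] = oeia$onomatop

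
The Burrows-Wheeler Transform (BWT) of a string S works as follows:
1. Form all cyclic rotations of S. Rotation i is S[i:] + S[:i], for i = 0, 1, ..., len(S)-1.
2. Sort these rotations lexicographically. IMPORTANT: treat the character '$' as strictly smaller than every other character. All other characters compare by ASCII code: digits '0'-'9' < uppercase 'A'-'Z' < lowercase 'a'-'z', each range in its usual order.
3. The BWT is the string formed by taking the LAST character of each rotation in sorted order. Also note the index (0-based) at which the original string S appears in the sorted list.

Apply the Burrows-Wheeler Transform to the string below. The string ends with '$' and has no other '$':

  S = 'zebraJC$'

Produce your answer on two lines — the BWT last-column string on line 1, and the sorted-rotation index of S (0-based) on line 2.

All 8 rotations (rotation i = S[i:]+S[:i]):
  rot[0] = zebraJC$
  rot[1] = ebraJC$z
  rot[2] = braJC$ze
  rot[3] = raJC$zeb
  rot[4] = aJC$zebr
  rot[5] = JC$zebra
  rot[6] = C$zebraJ
  rot[7] = $zebraJC
Sorted (with $ < everything):
  sorted[0] = $zebraJC  (last char: 'C')
  sorted[1] = C$zebraJ  (last char: 'J')
  sorted[2] = JC$zebra  (last char: 'a')
  sorted[3] = aJC$zebr  (last char: 'r')
  sorted[4] = braJC$ze  (last char: 'e')
  sorted[5] = ebraJC$z  (last char: 'z')
  sorted[6] = raJC$zeb  (last char: 'b')
  sorted[7] = zebraJC$  (last char: '$')
Last column: CJarezb$
Original string S is at sorted index 7

Answer: CJarezb$
7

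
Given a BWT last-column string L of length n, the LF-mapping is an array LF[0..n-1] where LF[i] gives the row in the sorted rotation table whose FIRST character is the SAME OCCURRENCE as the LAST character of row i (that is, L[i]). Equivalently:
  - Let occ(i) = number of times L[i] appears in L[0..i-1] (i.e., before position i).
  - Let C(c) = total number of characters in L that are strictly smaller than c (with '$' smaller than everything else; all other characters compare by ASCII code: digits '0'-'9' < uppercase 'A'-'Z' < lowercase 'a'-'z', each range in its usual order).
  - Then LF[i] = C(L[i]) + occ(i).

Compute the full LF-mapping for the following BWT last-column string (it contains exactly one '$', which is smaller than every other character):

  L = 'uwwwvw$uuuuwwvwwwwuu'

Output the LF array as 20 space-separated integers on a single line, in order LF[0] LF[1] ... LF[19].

Char counts: '$':1, 'u':7, 'v':2, 'w':10
C (first-col start): C('$')=0, C('u')=1, C('v')=8, C('w')=10
L[0]='u': occ=0, LF[0]=C('u')+0=1+0=1
L[1]='w': occ=0, LF[1]=C('w')+0=10+0=10
L[2]='w': occ=1, LF[2]=C('w')+1=10+1=11
L[3]='w': occ=2, LF[3]=C('w')+2=10+2=12
L[4]='v': occ=0, LF[4]=C('v')+0=8+0=8
L[5]='w': occ=3, LF[5]=C('w')+3=10+3=13
L[6]='$': occ=0, LF[6]=C('$')+0=0+0=0
L[7]='u': occ=1, LF[7]=C('u')+1=1+1=2
L[8]='u': occ=2, LF[8]=C('u')+2=1+2=3
L[9]='u': occ=3, LF[9]=C('u')+3=1+3=4
L[10]='u': occ=4, LF[10]=C('u')+4=1+4=5
L[11]='w': occ=4, LF[11]=C('w')+4=10+4=14
L[12]='w': occ=5, LF[12]=C('w')+5=10+5=15
L[13]='v': occ=1, LF[13]=C('v')+1=8+1=9
L[14]='w': occ=6, LF[14]=C('w')+6=10+6=16
L[15]='w': occ=7, LF[15]=C('w')+7=10+7=17
L[16]='w': occ=8, LF[16]=C('w')+8=10+8=18
L[17]='w': occ=9, LF[17]=C('w')+9=10+9=19
L[18]='u': occ=5, LF[18]=C('u')+5=1+5=6
L[19]='u': occ=6, LF[19]=C('u')+6=1+6=7

Answer: 1 10 11 12 8 13 0 2 3 4 5 14 15 9 16 17 18 19 6 7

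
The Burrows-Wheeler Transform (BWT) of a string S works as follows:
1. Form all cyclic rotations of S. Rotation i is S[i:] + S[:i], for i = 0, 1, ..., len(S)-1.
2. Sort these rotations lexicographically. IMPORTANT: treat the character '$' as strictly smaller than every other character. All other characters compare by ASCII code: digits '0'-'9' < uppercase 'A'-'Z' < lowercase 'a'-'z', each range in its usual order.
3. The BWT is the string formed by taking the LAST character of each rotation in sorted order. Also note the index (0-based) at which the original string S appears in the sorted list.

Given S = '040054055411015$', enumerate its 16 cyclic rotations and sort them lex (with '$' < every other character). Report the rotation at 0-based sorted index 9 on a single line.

Answer: 40054055411015$0

Derivation:
All 16 rotations (rotation i = S[i:]+S[:i]):
  rot[0] = 040054055411015$
  rot[1] = 40054055411015$0
  rot[2] = 0054055411015$04
  rot[3] = 054055411015$040
  rot[4] = 54055411015$0400
  rot[5] = 4055411015$04005
  rot[6] = 055411015$040054
  rot[7] = 55411015$0400540
  rot[8] = 5411015$04005405
  rot[9] = 411015$040054055
  rot[10] = 11015$0400540554
  rot[11] = 1015$04005405541
  rot[12] = 015$040054055411
  rot[13] = 15$0400540554110
  rot[14] = 5$04005405541101
  rot[15] = $040054055411015
Sorted (with $ < everything):
  sorted[0] = $040054055411015
  sorted[1] = 0054055411015$04
  sorted[2] = 015$040054055411
  sorted[3] = 040054055411015$
  sorted[4] = 054055411015$040
  sorted[5] = 055411015$040054
  sorted[6] = 1015$04005405541
  sorted[7] = 11015$0400540554
  sorted[8] = 15$0400540554110
  sorted[9] = 40054055411015$0
  sorted[10] = 4055411015$04005
  sorted[11] = 411015$040054055
  sorted[12] = 5$04005405541101
  sorted[13] = 54055411015$0400
  sorted[14] = 5411015$04005405
  sorted[15] = 55411015$0400540
sorted[9] = 40054055411015$0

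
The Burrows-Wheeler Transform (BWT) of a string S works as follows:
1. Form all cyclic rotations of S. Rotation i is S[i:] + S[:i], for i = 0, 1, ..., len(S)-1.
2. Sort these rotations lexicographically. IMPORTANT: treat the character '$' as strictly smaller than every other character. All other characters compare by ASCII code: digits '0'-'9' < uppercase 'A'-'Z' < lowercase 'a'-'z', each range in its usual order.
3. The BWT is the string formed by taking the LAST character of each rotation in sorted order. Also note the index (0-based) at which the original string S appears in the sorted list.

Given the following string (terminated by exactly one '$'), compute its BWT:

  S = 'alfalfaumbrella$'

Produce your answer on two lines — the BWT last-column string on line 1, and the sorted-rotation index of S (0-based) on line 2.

Answer: al$ffmrlllaaeuba
2

Derivation:
All 16 rotations (rotation i = S[i:]+S[:i]):
  rot[0] = alfalfaumbrella$
  rot[1] = lfalfaumbrella$a
  rot[2] = falfaumbrella$al
  rot[3] = alfaumbrella$alf
  rot[4] = lfaumbrella$alfa
  rot[5] = faumbrella$alfal
  rot[6] = aumbrella$alfalf
  rot[7] = umbrella$alfalfa
  rot[8] = mbrella$alfalfau
  rot[9] = brella$alfalfaum
  rot[10] = rella$alfalfaumb
  rot[11] = ella$alfalfaumbr
  rot[12] = lla$alfalfaumbre
  rot[13] = la$alfalfaumbrel
  rot[14] = a$alfalfaumbrell
  rot[15] = $alfalfaumbrella
Sorted (with $ < everything):
  sorted[0] = $alfalfaumbrella  (last char: 'a')
  sorted[1] = a$alfalfaumbrell  (last char: 'l')
  sorted[2] = alfalfaumbrella$  (last char: '$')
  sorted[3] = alfaumbrella$alf  (last char: 'f')
  sorted[4] = aumbrella$alfalf  (last char: 'f')
  sorted[5] = brella$alfalfaum  (last char: 'm')
  sorted[6] = ella$alfalfaumbr  (last char: 'r')
  sorted[7] = falfaumbrella$al  (last char: 'l')
  sorted[8] = faumbrella$alfal  (last char: 'l')
  sorted[9] = la$alfalfaumbrel  (last char: 'l')
  sorted[10] = lfalfaumbrella$a  (last char: 'a')
  sorted[11] = lfaumbrella$alfa  (last char: 'a')
  sorted[12] = lla$alfalfaumbre  (last char: 'e')
  sorted[13] = mbrella$alfalfau  (last char: 'u')
  sorted[14] = rella$alfalfaumb  (last char: 'b')
  sorted[15] = umbrella$alfalfa  (last char: 'a')
Last column: al$ffmrlllaaeuba
Original string S is at sorted index 2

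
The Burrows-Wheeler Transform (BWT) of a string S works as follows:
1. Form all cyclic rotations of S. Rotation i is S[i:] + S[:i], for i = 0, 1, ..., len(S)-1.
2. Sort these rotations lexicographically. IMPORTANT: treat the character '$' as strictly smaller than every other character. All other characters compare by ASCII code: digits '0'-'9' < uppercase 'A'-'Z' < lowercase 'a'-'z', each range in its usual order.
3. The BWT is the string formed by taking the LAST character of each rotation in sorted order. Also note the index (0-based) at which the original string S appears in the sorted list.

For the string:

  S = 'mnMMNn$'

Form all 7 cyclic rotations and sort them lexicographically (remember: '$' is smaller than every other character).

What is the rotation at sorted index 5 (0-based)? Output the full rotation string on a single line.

All 7 rotations (rotation i = S[i:]+S[:i]):
  rot[0] = mnMMNn$
  rot[1] = nMMNn$m
  rot[2] = MMNn$mn
  rot[3] = MNn$mnM
  rot[4] = Nn$mnMM
  rot[5] = n$mnMMN
  rot[6] = $mnMMNn
Sorted (with $ < everything):
  sorted[0] = $mnMMNn
  sorted[1] = MMNn$mn
  sorted[2] = MNn$mnM
  sorted[3] = Nn$mnMM
  sorted[4] = mnMMNn$
  sorted[5] = n$mnMMN
  sorted[6] = nMMNn$m
sorted[5] = n$mnMMN

Answer: n$mnMMN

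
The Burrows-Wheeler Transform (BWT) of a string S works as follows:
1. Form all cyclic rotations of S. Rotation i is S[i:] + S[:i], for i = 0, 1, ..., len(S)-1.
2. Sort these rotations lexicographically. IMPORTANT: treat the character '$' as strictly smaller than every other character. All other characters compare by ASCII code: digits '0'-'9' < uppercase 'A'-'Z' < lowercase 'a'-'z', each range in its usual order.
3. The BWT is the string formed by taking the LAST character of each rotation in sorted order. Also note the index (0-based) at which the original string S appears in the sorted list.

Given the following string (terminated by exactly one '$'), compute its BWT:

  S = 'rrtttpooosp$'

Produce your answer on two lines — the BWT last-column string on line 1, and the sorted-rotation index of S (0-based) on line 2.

All 12 rotations (rotation i = S[i:]+S[:i]):
  rot[0] = rrtttpooosp$
  rot[1] = rtttpooosp$r
  rot[2] = tttpooosp$rr
  rot[3] = ttpooosp$rrt
  rot[4] = tpooosp$rrtt
  rot[5] = pooosp$rrttt
  rot[6] = ooosp$rrtttp
  rot[7] = oosp$rrtttpo
  rot[8] = osp$rrtttpoo
  rot[9] = sp$rrtttpooo
  rot[10] = p$rrtttpooos
  rot[11] = $rrtttpooosp
Sorted (with $ < everything):
  sorted[0] = $rrtttpooosp  (last char: 'p')
  sorted[1] = ooosp$rrtttp  (last char: 'p')
  sorted[2] = oosp$rrtttpo  (last char: 'o')
  sorted[3] = osp$rrtttpoo  (last char: 'o')
  sorted[4] = p$rrtttpooos  (last char: 's')
  sorted[5] = pooosp$rrttt  (last char: 't')
  sorted[6] = rrtttpooosp$  (last char: '$')
  sorted[7] = rtttpooosp$r  (last char: 'r')
  sorted[8] = sp$rrtttpooo  (last char: 'o')
  sorted[9] = tpooosp$rrtt  (last char: 't')
  sorted[10] = ttpooosp$rrt  (last char: 't')
  sorted[11] = tttpooosp$rr  (last char: 'r')
Last column: ppoost$rottr
Original string S is at sorted index 6

Answer: ppoost$rottr
6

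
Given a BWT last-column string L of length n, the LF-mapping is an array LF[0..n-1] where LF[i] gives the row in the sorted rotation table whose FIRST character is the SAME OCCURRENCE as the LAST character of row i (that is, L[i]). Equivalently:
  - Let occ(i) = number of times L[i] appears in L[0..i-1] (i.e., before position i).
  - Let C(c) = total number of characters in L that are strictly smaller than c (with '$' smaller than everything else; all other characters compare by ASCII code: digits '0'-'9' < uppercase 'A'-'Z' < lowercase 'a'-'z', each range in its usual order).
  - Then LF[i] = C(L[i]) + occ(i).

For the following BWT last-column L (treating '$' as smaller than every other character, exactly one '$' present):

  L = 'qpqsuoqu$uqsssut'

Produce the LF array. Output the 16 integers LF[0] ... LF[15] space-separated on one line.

Answer: 3 2 4 7 12 1 5 13 0 14 6 8 9 10 15 11

Derivation:
Char counts: '$':1, 'o':1, 'p':1, 'q':4, 's':4, 't':1, 'u':4
C (first-col start): C('$')=0, C('o')=1, C('p')=2, C('q')=3, C('s')=7, C('t')=11, C('u')=12
L[0]='q': occ=0, LF[0]=C('q')+0=3+0=3
L[1]='p': occ=0, LF[1]=C('p')+0=2+0=2
L[2]='q': occ=1, LF[2]=C('q')+1=3+1=4
L[3]='s': occ=0, LF[3]=C('s')+0=7+0=7
L[4]='u': occ=0, LF[4]=C('u')+0=12+0=12
L[5]='o': occ=0, LF[5]=C('o')+0=1+0=1
L[6]='q': occ=2, LF[6]=C('q')+2=3+2=5
L[7]='u': occ=1, LF[7]=C('u')+1=12+1=13
L[8]='$': occ=0, LF[8]=C('$')+0=0+0=0
L[9]='u': occ=2, LF[9]=C('u')+2=12+2=14
L[10]='q': occ=3, LF[10]=C('q')+3=3+3=6
L[11]='s': occ=1, LF[11]=C('s')+1=7+1=8
L[12]='s': occ=2, LF[12]=C('s')+2=7+2=9
L[13]='s': occ=3, LF[13]=C('s')+3=7+3=10
L[14]='u': occ=3, LF[14]=C('u')+3=12+3=15
L[15]='t': occ=0, LF[15]=C('t')+0=11+0=11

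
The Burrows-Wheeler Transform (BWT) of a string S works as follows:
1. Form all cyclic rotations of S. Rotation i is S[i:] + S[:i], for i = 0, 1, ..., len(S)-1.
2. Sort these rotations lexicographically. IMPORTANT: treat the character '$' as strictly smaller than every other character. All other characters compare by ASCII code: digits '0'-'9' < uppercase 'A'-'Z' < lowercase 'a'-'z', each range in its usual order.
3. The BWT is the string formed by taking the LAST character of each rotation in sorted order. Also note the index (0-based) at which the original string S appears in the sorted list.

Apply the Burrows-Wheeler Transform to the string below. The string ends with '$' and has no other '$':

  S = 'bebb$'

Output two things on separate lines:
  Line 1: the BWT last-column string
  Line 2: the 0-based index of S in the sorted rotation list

All 5 rotations (rotation i = S[i:]+S[:i]):
  rot[0] = bebb$
  rot[1] = ebb$b
  rot[2] = bb$be
  rot[3] = b$beb
  rot[4] = $bebb
Sorted (with $ < everything):
  sorted[0] = $bebb  (last char: 'b')
  sorted[1] = b$beb  (last char: 'b')
  sorted[2] = bb$be  (last char: 'e')
  sorted[3] = bebb$  (last char: '$')
  sorted[4] = ebb$b  (last char: 'b')
Last column: bbe$b
Original string S is at sorted index 3

Answer: bbe$b
3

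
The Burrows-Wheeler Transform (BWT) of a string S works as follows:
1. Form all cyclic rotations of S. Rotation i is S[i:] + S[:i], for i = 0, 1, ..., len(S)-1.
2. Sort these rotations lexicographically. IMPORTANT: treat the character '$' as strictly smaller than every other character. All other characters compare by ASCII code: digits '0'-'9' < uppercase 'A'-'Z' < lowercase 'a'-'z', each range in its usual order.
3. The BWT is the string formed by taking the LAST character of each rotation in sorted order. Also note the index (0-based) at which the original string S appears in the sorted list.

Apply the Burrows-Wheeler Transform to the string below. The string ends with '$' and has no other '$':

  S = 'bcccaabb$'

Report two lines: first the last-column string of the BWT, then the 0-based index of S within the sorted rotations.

All 9 rotations (rotation i = S[i:]+S[:i]):
  rot[0] = bcccaabb$
  rot[1] = cccaabb$b
  rot[2] = ccaabb$bc
  rot[3] = caabb$bcc
  rot[4] = aabb$bccc
  rot[5] = abb$bccca
  rot[6] = bb$bcccaa
  rot[7] = b$bcccaab
  rot[8] = $bcccaabb
Sorted (with $ < everything):
  sorted[0] = $bcccaabb  (last char: 'b')
  sorted[1] = aabb$bccc  (last char: 'c')
  sorted[2] = abb$bccca  (last char: 'a')
  sorted[3] = b$bcccaab  (last char: 'b')
  sorted[4] = bb$bcccaa  (last char: 'a')
  sorted[5] = bcccaabb$  (last char: '$')
  sorted[6] = caabb$bcc  (last char: 'c')
  sorted[7] = ccaabb$bc  (last char: 'c')
  sorted[8] = cccaabb$b  (last char: 'b')
Last column: bcaba$ccb
Original string S is at sorted index 5

Answer: bcaba$ccb
5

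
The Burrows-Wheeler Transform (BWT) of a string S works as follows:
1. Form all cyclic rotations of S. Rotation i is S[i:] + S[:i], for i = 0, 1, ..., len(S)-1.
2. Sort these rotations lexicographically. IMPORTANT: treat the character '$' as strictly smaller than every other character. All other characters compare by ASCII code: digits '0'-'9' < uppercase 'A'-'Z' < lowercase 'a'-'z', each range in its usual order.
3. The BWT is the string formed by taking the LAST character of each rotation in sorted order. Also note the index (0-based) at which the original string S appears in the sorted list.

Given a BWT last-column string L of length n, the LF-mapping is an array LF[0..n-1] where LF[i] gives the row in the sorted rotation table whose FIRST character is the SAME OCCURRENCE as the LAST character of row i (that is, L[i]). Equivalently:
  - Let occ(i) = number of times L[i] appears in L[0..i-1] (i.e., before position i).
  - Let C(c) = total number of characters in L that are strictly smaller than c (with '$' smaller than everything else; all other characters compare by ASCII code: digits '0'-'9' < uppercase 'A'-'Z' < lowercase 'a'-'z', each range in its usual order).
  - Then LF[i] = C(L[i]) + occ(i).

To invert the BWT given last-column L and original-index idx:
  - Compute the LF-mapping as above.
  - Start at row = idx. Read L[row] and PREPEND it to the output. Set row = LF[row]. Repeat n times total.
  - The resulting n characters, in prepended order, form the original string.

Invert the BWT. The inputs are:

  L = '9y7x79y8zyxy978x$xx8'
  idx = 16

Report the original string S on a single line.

LF mapping: 7 15 1 10 2 8 16 4 19 17 11 18 9 3 5 12 0 13 14 6
Walk LF starting at row 16, prepending L[row]:
  step 1: row=16, L[16]='$', prepend. Next row=LF[16]=0
  step 2: row=0, L[0]='9', prepend. Next row=LF[0]=7
  step 3: row=7, L[7]='8', prepend. Next row=LF[7]=4
  step 4: row=4, L[4]='7', prepend. Next row=LF[4]=2
  step 5: row=2, L[2]='7', prepend. Next row=LF[2]=1
  step 6: row=1, L[1]='y', prepend. Next row=LF[1]=15
  step 7: row=15, L[15]='x', prepend. Next row=LF[15]=12
  step 8: row=12, L[12]='9', prepend. Next row=LF[12]=9
  step 9: row=9, L[9]='y', prepend. Next row=LF[9]=17
  step 10: row=17, L[17]='x', prepend. Next row=LF[17]=13
  step 11: row=13, L[13]='7', prepend. Next row=LF[13]=3
  step 12: row=3, L[3]='x', prepend. Next row=LF[3]=10
  step 13: row=10, L[10]='x', prepend. Next row=LF[10]=11
  step 14: row=11, L[11]='y', prepend. Next row=LF[11]=18
  step 15: row=18, L[18]='x', prepend. Next row=LF[18]=14
  step 16: row=14, L[14]='8', prepend. Next row=LF[14]=5
  step 17: row=5, L[5]='9', prepend. Next row=LF[5]=8
  step 18: row=8, L[8]='z', prepend. Next row=LF[8]=19
  step 19: row=19, L[19]='8', prepend. Next row=LF[19]=6
  step 20: row=6, L[6]='y', prepend. Next row=LF[6]=16
Reversed output: y8z98xyxx7xy9xy7789$

Answer: y8z98xyxx7xy9xy7789$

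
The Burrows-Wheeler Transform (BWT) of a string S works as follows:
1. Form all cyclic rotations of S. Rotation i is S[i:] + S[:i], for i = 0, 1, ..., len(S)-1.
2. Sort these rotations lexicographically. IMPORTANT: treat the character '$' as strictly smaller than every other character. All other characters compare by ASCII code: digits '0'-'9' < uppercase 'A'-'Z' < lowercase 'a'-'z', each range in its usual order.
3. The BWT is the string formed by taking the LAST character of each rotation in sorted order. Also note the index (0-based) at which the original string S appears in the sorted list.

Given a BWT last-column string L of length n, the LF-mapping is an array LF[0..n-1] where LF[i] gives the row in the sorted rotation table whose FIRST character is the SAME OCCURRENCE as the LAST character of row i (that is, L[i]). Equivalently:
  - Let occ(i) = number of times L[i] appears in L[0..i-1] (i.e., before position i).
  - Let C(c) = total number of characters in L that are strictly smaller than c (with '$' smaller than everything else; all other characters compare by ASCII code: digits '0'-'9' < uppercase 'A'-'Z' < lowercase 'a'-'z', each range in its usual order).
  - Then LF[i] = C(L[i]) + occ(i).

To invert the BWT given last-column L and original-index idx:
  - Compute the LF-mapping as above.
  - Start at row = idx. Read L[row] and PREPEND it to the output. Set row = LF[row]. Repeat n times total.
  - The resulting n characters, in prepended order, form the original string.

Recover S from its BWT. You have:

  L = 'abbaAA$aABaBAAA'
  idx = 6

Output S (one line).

LF mapping: 9 13 14 10 1 2 0 11 3 7 12 8 4 5 6
Walk LF starting at row 6, prepending L[row]:
  step 1: row=6, L[6]='$', prepend. Next row=LF[6]=0
  step 2: row=0, L[0]='a', prepend. Next row=LF[0]=9
  step 3: row=9, L[9]='B', prepend. Next row=LF[9]=7
  step 4: row=7, L[7]='a', prepend. Next row=LF[7]=11
  step 5: row=11, L[11]='B', prepend. Next row=LF[11]=8
  step 6: row=8, L[8]='A', prepend. Next row=LF[8]=3
  step 7: row=3, L[3]='a', prepend. Next row=LF[3]=10
  step 8: row=10, L[10]='a', prepend. Next row=LF[10]=12
  step 9: row=12, L[12]='A', prepend. Next row=LF[12]=4
  step 10: row=4, L[4]='A', prepend. Next row=LF[4]=1
  step 11: row=1, L[1]='b', prepend. Next row=LF[1]=13
  step 12: row=13, L[13]='A', prepend. Next row=LF[13]=5
  step 13: row=5, L[5]='A', prepend. Next row=LF[5]=2
  step 14: row=2, L[2]='b', prepend. Next row=LF[2]=14
  step 15: row=14, L[14]='A', prepend. Next row=LF[14]=6
Reversed output: AbAAbAAaaABaBa$

Answer: AbAAbAAaaABaBa$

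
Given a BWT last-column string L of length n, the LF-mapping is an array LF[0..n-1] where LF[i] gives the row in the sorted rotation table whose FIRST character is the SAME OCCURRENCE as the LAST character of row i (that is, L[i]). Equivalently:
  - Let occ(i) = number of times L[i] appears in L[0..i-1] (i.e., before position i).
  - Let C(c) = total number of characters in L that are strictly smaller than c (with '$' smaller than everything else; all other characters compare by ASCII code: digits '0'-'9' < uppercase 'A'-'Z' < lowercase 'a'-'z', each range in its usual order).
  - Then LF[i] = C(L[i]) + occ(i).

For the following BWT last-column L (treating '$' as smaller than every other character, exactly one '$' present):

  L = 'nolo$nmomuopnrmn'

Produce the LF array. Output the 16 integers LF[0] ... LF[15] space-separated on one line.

Answer: 5 9 1 10 0 6 2 11 3 15 12 13 7 14 4 8

Derivation:
Char counts: '$':1, 'l':1, 'm':3, 'n':4, 'o':4, 'p':1, 'r':1, 'u':1
C (first-col start): C('$')=0, C('l')=1, C('m')=2, C('n')=5, C('o')=9, C('p')=13, C('r')=14, C('u')=15
L[0]='n': occ=0, LF[0]=C('n')+0=5+0=5
L[1]='o': occ=0, LF[1]=C('o')+0=9+0=9
L[2]='l': occ=0, LF[2]=C('l')+0=1+0=1
L[3]='o': occ=1, LF[3]=C('o')+1=9+1=10
L[4]='$': occ=0, LF[4]=C('$')+0=0+0=0
L[5]='n': occ=1, LF[5]=C('n')+1=5+1=6
L[6]='m': occ=0, LF[6]=C('m')+0=2+0=2
L[7]='o': occ=2, LF[7]=C('o')+2=9+2=11
L[8]='m': occ=1, LF[8]=C('m')+1=2+1=3
L[9]='u': occ=0, LF[9]=C('u')+0=15+0=15
L[10]='o': occ=3, LF[10]=C('o')+3=9+3=12
L[11]='p': occ=0, LF[11]=C('p')+0=13+0=13
L[12]='n': occ=2, LF[12]=C('n')+2=5+2=7
L[13]='r': occ=0, LF[13]=C('r')+0=14+0=14
L[14]='m': occ=2, LF[14]=C('m')+2=2+2=4
L[15]='n': occ=3, LF[15]=C('n')+3=5+3=8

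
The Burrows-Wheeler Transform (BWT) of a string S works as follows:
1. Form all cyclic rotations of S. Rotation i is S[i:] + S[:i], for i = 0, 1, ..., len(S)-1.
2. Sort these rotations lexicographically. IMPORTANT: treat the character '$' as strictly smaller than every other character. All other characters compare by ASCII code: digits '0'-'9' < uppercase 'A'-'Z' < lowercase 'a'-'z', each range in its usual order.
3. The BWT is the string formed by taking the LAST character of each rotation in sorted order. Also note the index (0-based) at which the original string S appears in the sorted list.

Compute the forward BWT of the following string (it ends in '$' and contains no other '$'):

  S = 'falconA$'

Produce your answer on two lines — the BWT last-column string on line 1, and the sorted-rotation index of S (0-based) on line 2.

All 8 rotations (rotation i = S[i:]+S[:i]):
  rot[0] = falconA$
  rot[1] = alconA$f
  rot[2] = lconA$fa
  rot[3] = conA$fal
  rot[4] = onA$falc
  rot[5] = nA$falco
  rot[6] = A$falcon
  rot[7] = $falconA
Sorted (with $ < everything):
  sorted[0] = $falconA  (last char: 'A')
  sorted[1] = A$falcon  (last char: 'n')
  sorted[2] = alconA$f  (last char: 'f')
  sorted[3] = conA$fal  (last char: 'l')
  sorted[4] = falconA$  (last char: '$')
  sorted[5] = lconA$fa  (last char: 'a')
  sorted[6] = nA$falco  (last char: 'o')
  sorted[7] = onA$falc  (last char: 'c')
Last column: Anfl$aoc
Original string S is at sorted index 4

Answer: Anfl$aoc
4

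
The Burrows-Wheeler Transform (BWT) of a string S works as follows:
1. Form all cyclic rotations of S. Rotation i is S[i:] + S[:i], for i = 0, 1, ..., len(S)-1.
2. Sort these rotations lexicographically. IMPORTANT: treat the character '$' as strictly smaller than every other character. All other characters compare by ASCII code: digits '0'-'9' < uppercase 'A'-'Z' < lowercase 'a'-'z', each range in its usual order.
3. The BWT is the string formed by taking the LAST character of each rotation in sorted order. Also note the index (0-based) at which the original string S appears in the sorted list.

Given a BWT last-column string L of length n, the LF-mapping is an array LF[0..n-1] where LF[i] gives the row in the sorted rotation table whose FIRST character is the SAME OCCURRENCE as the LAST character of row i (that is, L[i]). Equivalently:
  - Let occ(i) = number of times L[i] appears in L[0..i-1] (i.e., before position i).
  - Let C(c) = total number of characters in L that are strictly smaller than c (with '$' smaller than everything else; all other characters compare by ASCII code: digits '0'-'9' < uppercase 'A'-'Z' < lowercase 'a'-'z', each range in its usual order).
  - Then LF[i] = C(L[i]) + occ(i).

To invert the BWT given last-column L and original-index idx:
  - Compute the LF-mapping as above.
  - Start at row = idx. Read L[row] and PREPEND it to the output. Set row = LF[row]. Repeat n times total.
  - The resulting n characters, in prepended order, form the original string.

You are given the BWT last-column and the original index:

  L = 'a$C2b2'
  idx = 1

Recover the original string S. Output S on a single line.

LF mapping: 4 0 3 1 5 2
Walk LF starting at row 1, prepending L[row]:
  step 1: row=1, L[1]='$', prepend. Next row=LF[1]=0
  step 2: row=0, L[0]='a', prepend. Next row=LF[0]=4
  step 3: row=4, L[4]='b', prepend. Next row=LF[4]=5
  step 4: row=5, L[5]='2', prepend. Next row=LF[5]=2
  step 5: row=2, L[2]='C', prepend. Next row=LF[2]=3
  step 6: row=3, L[3]='2', prepend. Next row=LF[3]=1
Reversed output: 2C2ba$

Answer: 2C2ba$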